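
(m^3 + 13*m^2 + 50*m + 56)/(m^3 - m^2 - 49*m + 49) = (m^2 + 6*m + 8)/(m^2 - 8*m + 7)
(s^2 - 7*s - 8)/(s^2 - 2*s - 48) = (s + 1)/(s + 6)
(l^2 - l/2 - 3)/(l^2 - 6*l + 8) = (l + 3/2)/(l - 4)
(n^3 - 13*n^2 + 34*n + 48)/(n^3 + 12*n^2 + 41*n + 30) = (n^2 - 14*n + 48)/(n^2 + 11*n + 30)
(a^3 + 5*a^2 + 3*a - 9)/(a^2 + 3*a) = a + 2 - 3/a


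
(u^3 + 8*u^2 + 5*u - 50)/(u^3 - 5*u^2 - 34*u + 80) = (u + 5)/(u - 8)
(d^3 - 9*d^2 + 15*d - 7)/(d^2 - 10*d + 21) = (d^2 - 2*d + 1)/(d - 3)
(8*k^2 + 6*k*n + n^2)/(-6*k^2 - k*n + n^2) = (-4*k - n)/(3*k - n)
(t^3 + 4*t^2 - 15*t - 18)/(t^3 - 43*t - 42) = (t - 3)/(t - 7)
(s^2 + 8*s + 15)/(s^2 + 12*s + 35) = (s + 3)/(s + 7)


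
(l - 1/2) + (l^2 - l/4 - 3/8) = l^2 + 3*l/4 - 7/8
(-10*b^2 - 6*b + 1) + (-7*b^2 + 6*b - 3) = -17*b^2 - 2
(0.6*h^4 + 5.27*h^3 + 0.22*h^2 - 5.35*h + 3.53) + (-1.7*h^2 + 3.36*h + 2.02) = 0.6*h^4 + 5.27*h^3 - 1.48*h^2 - 1.99*h + 5.55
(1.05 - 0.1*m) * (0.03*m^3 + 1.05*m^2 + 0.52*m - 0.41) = -0.003*m^4 - 0.0735*m^3 + 1.0505*m^2 + 0.587*m - 0.4305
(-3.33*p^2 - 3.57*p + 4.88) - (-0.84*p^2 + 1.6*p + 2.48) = -2.49*p^2 - 5.17*p + 2.4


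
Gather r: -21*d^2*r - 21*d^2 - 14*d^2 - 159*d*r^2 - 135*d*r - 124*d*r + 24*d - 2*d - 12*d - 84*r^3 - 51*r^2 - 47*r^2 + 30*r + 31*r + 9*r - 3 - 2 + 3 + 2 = -35*d^2 + 10*d - 84*r^3 + r^2*(-159*d - 98) + r*(-21*d^2 - 259*d + 70)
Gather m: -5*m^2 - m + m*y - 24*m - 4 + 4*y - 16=-5*m^2 + m*(y - 25) + 4*y - 20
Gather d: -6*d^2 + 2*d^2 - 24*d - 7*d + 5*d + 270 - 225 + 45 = -4*d^2 - 26*d + 90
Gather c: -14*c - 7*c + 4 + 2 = 6 - 21*c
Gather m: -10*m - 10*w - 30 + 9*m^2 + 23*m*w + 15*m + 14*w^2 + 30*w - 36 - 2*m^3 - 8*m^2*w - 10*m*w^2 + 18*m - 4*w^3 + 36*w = -2*m^3 + m^2*(9 - 8*w) + m*(-10*w^2 + 23*w + 23) - 4*w^3 + 14*w^2 + 56*w - 66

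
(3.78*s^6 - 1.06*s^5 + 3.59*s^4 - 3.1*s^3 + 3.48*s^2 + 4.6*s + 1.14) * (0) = 0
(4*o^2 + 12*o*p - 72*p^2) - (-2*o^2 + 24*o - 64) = 6*o^2 + 12*o*p - 24*o - 72*p^2 + 64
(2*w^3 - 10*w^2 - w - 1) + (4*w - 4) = 2*w^3 - 10*w^2 + 3*w - 5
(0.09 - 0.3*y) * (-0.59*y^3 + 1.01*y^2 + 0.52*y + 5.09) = 0.177*y^4 - 0.3561*y^3 - 0.0651*y^2 - 1.4802*y + 0.4581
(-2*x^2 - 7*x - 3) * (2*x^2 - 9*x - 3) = -4*x^4 + 4*x^3 + 63*x^2 + 48*x + 9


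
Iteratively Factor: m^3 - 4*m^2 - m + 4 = (m - 1)*(m^2 - 3*m - 4) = (m - 1)*(m + 1)*(m - 4)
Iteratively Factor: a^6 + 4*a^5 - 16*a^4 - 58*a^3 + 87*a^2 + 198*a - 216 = (a + 3)*(a^5 + a^4 - 19*a^3 - a^2 + 90*a - 72) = (a + 3)*(a + 4)*(a^4 - 3*a^3 - 7*a^2 + 27*a - 18) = (a - 1)*(a + 3)*(a + 4)*(a^3 - 2*a^2 - 9*a + 18) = (a - 1)*(a + 3)^2*(a + 4)*(a^2 - 5*a + 6) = (a - 2)*(a - 1)*(a + 3)^2*(a + 4)*(a - 3)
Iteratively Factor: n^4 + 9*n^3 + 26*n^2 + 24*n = (n + 4)*(n^3 + 5*n^2 + 6*n) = (n + 2)*(n + 4)*(n^2 + 3*n) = (n + 2)*(n + 3)*(n + 4)*(n)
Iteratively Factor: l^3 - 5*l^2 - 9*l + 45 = (l - 3)*(l^2 - 2*l - 15) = (l - 3)*(l + 3)*(l - 5)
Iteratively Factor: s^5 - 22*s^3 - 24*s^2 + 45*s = (s + 3)*(s^4 - 3*s^3 - 13*s^2 + 15*s) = (s + 3)^2*(s^3 - 6*s^2 + 5*s) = s*(s + 3)^2*(s^2 - 6*s + 5) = s*(s - 5)*(s + 3)^2*(s - 1)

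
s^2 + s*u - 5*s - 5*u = (s - 5)*(s + u)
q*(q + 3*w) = q^2 + 3*q*w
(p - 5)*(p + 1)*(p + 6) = p^3 + 2*p^2 - 29*p - 30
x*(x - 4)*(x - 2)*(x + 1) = x^4 - 5*x^3 + 2*x^2 + 8*x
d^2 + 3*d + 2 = (d + 1)*(d + 2)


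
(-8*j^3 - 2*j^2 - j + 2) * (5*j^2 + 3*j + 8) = -40*j^5 - 34*j^4 - 75*j^3 - 9*j^2 - 2*j + 16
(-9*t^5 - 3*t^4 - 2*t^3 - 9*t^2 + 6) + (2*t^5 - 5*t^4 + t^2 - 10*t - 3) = -7*t^5 - 8*t^4 - 2*t^3 - 8*t^2 - 10*t + 3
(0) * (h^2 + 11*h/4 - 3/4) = 0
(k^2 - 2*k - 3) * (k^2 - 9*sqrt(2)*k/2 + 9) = k^4 - 9*sqrt(2)*k^3/2 - 2*k^3 + 6*k^2 + 9*sqrt(2)*k^2 - 18*k + 27*sqrt(2)*k/2 - 27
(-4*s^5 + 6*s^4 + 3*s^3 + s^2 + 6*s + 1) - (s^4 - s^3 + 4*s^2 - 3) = -4*s^5 + 5*s^4 + 4*s^3 - 3*s^2 + 6*s + 4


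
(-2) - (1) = -3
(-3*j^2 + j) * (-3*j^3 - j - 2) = 9*j^5 - 3*j^4 + 3*j^3 + 5*j^2 - 2*j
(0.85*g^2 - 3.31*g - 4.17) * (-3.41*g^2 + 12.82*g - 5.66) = -2.8985*g^4 + 22.1841*g^3 - 33.0255*g^2 - 34.7248*g + 23.6022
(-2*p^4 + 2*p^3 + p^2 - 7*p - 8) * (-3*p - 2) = 6*p^5 - 2*p^4 - 7*p^3 + 19*p^2 + 38*p + 16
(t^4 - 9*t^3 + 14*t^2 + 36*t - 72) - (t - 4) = t^4 - 9*t^3 + 14*t^2 + 35*t - 68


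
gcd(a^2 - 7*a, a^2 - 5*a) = a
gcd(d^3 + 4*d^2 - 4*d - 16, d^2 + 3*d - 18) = 1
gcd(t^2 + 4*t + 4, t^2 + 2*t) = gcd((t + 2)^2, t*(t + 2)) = t + 2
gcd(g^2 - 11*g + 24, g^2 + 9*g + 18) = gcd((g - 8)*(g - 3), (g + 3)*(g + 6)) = 1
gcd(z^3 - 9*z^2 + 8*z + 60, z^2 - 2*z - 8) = z + 2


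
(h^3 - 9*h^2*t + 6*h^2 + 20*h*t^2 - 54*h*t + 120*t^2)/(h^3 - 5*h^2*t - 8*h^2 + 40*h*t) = (h^2 - 4*h*t + 6*h - 24*t)/(h*(h - 8))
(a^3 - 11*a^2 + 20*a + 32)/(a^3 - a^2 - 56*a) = (a^2 - 3*a - 4)/(a*(a + 7))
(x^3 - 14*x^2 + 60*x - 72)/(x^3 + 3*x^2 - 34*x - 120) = (x^2 - 8*x + 12)/(x^2 + 9*x + 20)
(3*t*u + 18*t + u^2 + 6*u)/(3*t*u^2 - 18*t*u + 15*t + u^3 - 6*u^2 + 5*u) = (u + 6)/(u^2 - 6*u + 5)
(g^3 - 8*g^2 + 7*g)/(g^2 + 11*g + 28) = g*(g^2 - 8*g + 7)/(g^2 + 11*g + 28)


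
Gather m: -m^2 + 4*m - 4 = -m^2 + 4*m - 4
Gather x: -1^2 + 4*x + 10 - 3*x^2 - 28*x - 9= -3*x^2 - 24*x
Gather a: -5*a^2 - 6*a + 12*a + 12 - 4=-5*a^2 + 6*a + 8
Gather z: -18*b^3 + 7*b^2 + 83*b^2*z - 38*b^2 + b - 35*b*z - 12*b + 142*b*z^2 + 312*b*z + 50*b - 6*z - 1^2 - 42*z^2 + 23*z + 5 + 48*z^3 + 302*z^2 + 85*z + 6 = -18*b^3 - 31*b^2 + 39*b + 48*z^3 + z^2*(142*b + 260) + z*(83*b^2 + 277*b + 102) + 10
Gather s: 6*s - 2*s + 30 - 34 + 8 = 4*s + 4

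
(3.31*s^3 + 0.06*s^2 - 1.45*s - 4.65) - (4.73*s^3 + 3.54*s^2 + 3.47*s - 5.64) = -1.42*s^3 - 3.48*s^2 - 4.92*s + 0.989999999999999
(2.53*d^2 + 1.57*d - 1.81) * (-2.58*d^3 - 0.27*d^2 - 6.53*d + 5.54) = -6.5274*d^5 - 4.7337*d^4 - 12.275*d^3 + 4.2528*d^2 + 20.5171*d - 10.0274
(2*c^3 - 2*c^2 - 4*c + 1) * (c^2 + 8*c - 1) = 2*c^5 + 14*c^4 - 22*c^3 - 29*c^2 + 12*c - 1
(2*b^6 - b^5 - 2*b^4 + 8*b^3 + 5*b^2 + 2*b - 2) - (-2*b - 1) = 2*b^6 - b^5 - 2*b^4 + 8*b^3 + 5*b^2 + 4*b - 1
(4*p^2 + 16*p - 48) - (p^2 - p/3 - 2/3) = 3*p^2 + 49*p/3 - 142/3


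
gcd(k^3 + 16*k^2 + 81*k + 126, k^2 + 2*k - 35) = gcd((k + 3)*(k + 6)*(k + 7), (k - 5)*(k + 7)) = k + 7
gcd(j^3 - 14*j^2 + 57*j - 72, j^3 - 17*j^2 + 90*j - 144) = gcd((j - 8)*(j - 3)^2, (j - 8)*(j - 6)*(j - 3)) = j^2 - 11*j + 24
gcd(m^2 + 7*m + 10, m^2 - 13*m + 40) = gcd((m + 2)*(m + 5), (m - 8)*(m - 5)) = 1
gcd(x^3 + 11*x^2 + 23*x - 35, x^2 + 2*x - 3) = x - 1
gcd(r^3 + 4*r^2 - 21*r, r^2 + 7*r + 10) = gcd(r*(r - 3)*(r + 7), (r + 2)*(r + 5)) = 1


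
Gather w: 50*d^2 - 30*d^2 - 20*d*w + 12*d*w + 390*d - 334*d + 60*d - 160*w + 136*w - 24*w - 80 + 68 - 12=20*d^2 + 116*d + w*(-8*d - 48) - 24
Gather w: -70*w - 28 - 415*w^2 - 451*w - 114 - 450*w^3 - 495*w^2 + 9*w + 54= -450*w^3 - 910*w^2 - 512*w - 88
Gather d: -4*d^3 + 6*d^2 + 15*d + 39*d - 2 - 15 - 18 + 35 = -4*d^3 + 6*d^2 + 54*d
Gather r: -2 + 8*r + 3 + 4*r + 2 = 12*r + 3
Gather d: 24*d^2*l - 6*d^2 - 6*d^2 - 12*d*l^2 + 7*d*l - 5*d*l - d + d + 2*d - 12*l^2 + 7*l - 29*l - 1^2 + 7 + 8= d^2*(24*l - 12) + d*(-12*l^2 + 2*l + 2) - 12*l^2 - 22*l + 14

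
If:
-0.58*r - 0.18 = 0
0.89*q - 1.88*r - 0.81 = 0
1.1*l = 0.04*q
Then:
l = 0.01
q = 0.25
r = -0.31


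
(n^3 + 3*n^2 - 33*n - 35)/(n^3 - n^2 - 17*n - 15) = (n + 7)/(n + 3)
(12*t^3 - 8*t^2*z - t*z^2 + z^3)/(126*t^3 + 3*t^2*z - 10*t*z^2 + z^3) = (4*t^2 - 4*t*z + z^2)/(42*t^2 - 13*t*z + z^2)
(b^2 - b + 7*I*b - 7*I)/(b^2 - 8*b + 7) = (b + 7*I)/(b - 7)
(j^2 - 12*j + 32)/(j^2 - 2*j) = (j^2 - 12*j + 32)/(j*(j - 2))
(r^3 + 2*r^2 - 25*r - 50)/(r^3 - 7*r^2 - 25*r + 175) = (r + 2)/(r - 7)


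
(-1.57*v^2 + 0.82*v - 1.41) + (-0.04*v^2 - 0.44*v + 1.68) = -1.61*v^2 + 0.38*v + 0.27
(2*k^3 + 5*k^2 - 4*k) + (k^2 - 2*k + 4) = 2*k^3 + 6*k^2 - 6*k + 4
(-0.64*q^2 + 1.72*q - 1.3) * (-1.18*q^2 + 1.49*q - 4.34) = 0.7552*q^4 - 2.9832*q^3 + 6.8744*q^2 - 9.4018*q + 5.642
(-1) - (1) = -2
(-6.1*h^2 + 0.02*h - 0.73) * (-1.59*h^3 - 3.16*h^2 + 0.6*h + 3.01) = 9.699*h^5 + 19.2442*h^4 - 2.5625*h^3 - 16.0422*h^2 - 0.3778*h - 2.1973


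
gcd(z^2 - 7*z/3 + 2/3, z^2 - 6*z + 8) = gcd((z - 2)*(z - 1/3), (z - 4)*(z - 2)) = z - 2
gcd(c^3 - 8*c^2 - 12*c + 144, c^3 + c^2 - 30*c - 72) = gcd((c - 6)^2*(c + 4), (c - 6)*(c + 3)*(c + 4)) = c^2 - 2*c - 24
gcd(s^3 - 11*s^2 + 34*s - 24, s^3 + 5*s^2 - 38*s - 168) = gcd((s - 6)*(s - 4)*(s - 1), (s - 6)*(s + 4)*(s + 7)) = s - 6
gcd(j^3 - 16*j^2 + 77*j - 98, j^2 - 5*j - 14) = j - 7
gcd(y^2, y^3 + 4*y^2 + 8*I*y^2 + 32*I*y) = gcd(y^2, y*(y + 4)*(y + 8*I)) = y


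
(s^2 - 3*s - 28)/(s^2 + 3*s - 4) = (s - 7)/(s - 1)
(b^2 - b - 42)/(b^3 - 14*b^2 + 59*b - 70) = (b + 6)/(b^2 - 7*b + 10)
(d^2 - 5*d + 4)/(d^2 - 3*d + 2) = (d - 4)/(d - 2)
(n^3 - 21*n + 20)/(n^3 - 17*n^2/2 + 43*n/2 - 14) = 2*(n + 5)/(2*n - 7)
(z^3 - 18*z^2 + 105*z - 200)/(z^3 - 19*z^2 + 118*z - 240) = (z - 5)/(z - 6)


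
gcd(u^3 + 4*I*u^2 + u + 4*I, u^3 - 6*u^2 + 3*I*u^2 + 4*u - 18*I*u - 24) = u^2 + 3*I*u + 4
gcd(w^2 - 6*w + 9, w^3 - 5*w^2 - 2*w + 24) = w - 3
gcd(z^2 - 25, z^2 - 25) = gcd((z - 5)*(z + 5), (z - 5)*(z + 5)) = z^2 - 25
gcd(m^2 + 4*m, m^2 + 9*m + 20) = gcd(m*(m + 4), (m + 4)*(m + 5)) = m + 4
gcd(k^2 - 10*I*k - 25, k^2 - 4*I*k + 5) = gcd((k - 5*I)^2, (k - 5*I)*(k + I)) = k - 5*I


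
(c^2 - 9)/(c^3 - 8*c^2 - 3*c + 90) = (c - 3)/(c^2 - 11*c + 30)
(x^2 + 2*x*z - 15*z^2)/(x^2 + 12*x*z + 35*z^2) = (x - 3*z)/(x + 7*z)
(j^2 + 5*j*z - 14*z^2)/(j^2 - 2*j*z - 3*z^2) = (-j^2 - 5*j*z + 14*z^2)/(-j^2 + 2*j*z + 3*z^2)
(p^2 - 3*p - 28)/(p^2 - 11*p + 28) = (p + 4)/(p - 4)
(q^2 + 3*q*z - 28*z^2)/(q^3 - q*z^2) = (q^2 + 3*q*z - 28*z^2)/(q*(q^2 - z^2))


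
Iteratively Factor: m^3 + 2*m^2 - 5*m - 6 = (m + 1)*(m^2 + m - 6) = (m - 2)*(m + 1)*(m + 3)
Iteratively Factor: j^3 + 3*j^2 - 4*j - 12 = (j - 2)*(j^2 + 5*j + 6) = (j - 2)*(j + 3)*(j + 2)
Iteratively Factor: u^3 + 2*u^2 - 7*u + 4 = (u - 1)*(u^2 + 3*u - 4) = (u - 1)*(u + 4)*(u - 1)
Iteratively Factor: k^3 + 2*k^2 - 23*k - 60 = (k - 5)*(k^2 + 7*k + 12) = (k - 5)*(k + 3)*(k + 4)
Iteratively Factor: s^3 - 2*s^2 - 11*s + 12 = (s + 3)*(s^2 - 5*s + 4) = (s - 4)*(s + 3)*(s - 1)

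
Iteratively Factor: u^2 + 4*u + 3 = (u + 3)*(u + 1)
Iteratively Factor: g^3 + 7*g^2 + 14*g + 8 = (g + 2)*(g^2 + 5*g + 4) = (g + 2)*(g + 4)*(g + 1)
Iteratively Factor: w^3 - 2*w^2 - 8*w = (w + 2)*(w^2 - 4*w) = w*(w + 2)*(w - 4)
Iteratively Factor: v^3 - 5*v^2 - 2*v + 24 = (v - 4)*(v^2 - v - 6) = (v - 4)*(v + 2)*(v - 3)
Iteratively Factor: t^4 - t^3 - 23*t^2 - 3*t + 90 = (t - 2)*(t^3 + t^2 - 21*t - 45) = (t - 2)*(t + 3)*(t^2 - 2*t - 15) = (t - 5)*(t - 2)*(t + 3)*(t + 3)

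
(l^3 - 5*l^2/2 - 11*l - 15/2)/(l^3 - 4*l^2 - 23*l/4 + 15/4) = 2*(l + 1)/(2*l - 1)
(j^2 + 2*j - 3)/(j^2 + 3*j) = (j - 1)/j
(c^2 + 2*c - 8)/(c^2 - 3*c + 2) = (c + 4)/(c - 1)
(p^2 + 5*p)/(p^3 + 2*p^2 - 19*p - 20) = p/(p^2 - 3*p - 4)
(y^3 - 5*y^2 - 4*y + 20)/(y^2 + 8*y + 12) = (y^2 - 7*y + 10)/(y + 6)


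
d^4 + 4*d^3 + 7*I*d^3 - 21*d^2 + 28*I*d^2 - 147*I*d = d*(d - 3)*(d + 7)*(d + 7*I)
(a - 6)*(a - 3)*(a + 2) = a^3 - 7*a^2 + 36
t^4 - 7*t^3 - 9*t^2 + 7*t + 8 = (t - 8)*(t - 1)*(t + 1)^2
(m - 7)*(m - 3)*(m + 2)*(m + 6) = m^4 - 2*m^3 - 47*m^2 + 48*m + 252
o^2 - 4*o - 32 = (o - 8)*(o + 4)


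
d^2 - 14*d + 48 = (d - 8)*(d - 6)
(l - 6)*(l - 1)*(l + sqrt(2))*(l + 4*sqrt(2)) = l^4 - 7*l^3 + 5*sqrt(2)*l^3 - 35*sqrt(2)*l^2 + 14*l^2 - 56*l + 30*sqrt(2)*l + 48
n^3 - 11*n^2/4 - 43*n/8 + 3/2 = (n - 4)*(n - 1/4)*(n + 3/2)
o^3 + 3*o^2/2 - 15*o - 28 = (o - 4)*(o + 2)*(o + 7/2)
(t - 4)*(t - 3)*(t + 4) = t^3 - 3*t^2 - 16*t + 48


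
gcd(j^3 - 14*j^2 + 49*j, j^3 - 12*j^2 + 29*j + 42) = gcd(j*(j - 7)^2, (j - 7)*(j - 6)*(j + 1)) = j - 7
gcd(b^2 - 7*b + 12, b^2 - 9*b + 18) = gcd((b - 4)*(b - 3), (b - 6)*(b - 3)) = b - 3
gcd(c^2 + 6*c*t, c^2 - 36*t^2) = c + 6*t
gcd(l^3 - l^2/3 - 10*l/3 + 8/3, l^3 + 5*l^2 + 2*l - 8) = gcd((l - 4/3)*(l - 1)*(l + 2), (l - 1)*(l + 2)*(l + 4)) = l^2 + l - 2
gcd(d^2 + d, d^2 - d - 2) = d + 1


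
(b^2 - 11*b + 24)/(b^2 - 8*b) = (b - 3)/b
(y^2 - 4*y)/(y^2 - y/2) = 2*(y - 4)/(2*y - 1)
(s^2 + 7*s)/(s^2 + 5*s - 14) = s/(s - 2)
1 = 1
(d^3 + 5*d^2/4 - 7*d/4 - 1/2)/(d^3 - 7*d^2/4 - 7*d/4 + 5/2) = (4*d^2 + 9*d + 2)/(4*d^2 - 3*d - 10)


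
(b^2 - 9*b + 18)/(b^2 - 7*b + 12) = (b - 6)/(b - 4)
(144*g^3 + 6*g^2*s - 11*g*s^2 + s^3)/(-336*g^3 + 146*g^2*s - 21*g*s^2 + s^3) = (3*g + s)/(-7*g + s)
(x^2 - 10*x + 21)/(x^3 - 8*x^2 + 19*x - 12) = (x - 7)/(x^2 - 5*x + 4)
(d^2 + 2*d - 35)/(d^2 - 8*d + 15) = (d + 7)/(d - 3)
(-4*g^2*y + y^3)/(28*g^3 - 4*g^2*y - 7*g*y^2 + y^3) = y/(-7*g + y)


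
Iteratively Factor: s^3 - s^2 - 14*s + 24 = (s + 4)*(s^2 - 5*s + 6) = (s - 2)*(s + 4)*(s - 3)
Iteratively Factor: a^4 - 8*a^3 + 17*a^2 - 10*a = (a - 5)*(a^3 - 3*a^2 + 2*a) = a*(a - 5)*(a^2 - 3*a + 2) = a*(a - 5)*(a - 1)*(a - 2)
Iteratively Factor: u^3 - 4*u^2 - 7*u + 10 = (u + 2)*(u^2 - 6*u + 5) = (u - 5)*(u + 2)*(u - 1)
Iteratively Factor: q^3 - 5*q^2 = (q - 5)*(q^2) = q*(q - 5)*(q)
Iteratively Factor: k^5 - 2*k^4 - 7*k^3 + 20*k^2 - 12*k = (k)*(k^4 - 2*k^3 - 7*k^2 + 20*k - 12) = k*(k - 1)*(k^3 - k^2 - 8*k + 12) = k*(k - 2)*(k - 1)*(k^2 + k - 6) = k*(k - 2)*(k - 1)*(k + 3)*(k - 2)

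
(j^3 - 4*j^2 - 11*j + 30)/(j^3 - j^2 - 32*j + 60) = (j + 3)/(j + 6)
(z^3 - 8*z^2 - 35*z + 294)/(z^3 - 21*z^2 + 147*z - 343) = (z + 6)/(z - 7)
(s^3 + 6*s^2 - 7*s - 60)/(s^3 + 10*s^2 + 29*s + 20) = (s - 3)/(s + 1)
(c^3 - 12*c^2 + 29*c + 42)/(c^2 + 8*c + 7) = (c^2 - 13*c + 42)/(c + 7)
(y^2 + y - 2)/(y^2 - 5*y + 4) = (y + 2)/(y - 4)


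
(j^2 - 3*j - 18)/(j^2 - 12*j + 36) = (j + 3)/(j - 6)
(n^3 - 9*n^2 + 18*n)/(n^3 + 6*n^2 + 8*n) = (n^2 - 9*n + 18)/(n^2 + 6*n + 8)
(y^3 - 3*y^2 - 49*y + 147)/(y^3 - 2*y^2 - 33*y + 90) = (y^2 - 49)/(y^2 + y - 30)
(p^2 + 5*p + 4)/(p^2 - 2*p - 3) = (p + 4)/(p - 3)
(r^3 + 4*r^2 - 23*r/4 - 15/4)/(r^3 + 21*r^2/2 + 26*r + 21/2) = (2*r^2 + 7*r - 15)/(2*(r^2 + 10*r + 21))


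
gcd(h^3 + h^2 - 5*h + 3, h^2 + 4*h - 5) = h - 1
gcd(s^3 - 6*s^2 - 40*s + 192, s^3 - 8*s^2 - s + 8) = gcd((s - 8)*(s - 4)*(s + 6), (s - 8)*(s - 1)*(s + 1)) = s - 8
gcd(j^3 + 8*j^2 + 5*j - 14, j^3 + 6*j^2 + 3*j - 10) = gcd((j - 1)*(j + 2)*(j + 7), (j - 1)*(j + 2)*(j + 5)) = j^2 + j - 2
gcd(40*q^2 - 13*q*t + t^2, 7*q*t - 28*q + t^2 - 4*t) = 1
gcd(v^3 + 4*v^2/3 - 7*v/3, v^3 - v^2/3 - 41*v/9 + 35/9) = v^2 + 4*v/3 - 7/3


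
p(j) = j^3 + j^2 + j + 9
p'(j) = 3*j^2 + 2*j + 1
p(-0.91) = 8.16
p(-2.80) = -7.91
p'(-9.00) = 226.00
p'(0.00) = 1.00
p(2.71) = 38.96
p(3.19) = 54.83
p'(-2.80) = 18.92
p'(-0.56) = 0.82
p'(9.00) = 262.00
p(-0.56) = 8.58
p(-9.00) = -648.00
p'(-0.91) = 1.66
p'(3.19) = 37.91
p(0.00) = 9.00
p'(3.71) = 49.71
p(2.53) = 34.13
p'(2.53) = 25.26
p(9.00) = 828.00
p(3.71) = 77.54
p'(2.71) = 28.45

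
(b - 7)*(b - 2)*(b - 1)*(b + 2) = b^4 - 8*b^3 + 3*b^2 + 32*b - 28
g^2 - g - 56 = (g - 8)*(g + 7)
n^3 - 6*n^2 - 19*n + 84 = (n - 7)*(n - 3)*(n + 4)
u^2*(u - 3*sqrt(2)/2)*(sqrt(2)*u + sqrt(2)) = sqrt(2)*u^4 - 3*u^3 + sqrt(2)*u^3 - 3*u^2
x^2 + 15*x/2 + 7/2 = (x + 1/2)*(x + 7)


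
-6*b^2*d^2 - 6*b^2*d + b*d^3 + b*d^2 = d*(-6*b + d)*(b*d + b)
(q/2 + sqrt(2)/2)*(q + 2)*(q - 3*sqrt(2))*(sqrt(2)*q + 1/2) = sqrt(2)*q^4/2 - 7*q^3/4 + sqrt(2)*q^3 - 7*sqrt(2)*q^2/2 - 7*q^2/2 - 7*sqrt(2)*q - 3*q/2 - 3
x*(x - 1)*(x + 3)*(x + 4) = x^4 + 6*x^3 + 5*x^2 - 12*x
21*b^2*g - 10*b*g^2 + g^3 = g*(-7*b + g)*(-3*b + g)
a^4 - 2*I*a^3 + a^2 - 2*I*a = a*(a - 2*I)*(a - I)*(a + I)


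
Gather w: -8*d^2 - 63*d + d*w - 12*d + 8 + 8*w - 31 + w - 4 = -8*d^2 - 75*d + w*(d + 9) - 27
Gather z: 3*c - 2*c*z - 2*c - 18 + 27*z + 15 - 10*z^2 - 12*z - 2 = c - 10*z^2 + z*(15 - 2*c) - 5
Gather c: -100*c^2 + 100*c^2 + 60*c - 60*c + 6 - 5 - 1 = 0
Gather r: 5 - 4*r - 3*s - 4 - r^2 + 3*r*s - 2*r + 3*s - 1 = -r^2 + r*(3*s - 6)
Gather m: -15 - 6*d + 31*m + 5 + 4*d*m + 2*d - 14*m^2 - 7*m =-4*d - 14*m^2 + m*(4*d + 24) - 10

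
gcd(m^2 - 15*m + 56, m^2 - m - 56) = m - 8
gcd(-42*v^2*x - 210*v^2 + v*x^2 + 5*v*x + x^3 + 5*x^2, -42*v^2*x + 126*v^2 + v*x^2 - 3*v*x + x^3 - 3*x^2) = -42*v^2 + v*x + x^2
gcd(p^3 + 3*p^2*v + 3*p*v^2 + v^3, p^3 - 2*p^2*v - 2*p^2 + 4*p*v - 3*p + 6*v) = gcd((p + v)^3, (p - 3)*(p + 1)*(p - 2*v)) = 1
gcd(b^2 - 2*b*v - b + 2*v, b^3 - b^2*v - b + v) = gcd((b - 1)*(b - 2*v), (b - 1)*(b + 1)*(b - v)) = b - 1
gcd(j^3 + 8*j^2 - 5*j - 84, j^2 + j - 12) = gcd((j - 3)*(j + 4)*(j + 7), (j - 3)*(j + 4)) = j^2 + j - 12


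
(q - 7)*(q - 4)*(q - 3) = q^3 - 14*q^2 + 61*q - 84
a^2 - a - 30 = (a - 6)*(a + 5)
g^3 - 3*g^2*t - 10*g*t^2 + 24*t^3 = (g - 4*t)*(g - 2*t)*(g + 3*t)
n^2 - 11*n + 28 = (n - 7)*(n - 4)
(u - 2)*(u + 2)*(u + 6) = u^3 + 6*u^2 - 4*u - 24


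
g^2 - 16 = (g - 4)*(g + 4)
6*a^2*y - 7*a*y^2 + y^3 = y*(-6*a + y)*(-a + y)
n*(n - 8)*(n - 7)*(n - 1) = n^4 - 16*n^3 + 71*n^2 - 56*n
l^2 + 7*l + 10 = (l + 2)*(l + 5)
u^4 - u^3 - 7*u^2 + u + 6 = (u - 3)*(u - 1)*(u + 1)*(u + 2)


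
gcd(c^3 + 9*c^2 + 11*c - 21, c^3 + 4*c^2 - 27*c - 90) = c + 3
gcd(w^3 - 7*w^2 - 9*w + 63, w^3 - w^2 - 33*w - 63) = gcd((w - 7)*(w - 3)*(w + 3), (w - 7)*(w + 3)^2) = w^2 - 4*w - 21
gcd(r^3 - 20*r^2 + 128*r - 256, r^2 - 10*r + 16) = r - 8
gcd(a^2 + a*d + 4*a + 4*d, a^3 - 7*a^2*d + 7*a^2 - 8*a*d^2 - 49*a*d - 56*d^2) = a + d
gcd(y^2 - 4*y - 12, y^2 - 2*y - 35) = 1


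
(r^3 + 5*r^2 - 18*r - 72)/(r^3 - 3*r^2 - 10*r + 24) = (r + 6)/(r - 2)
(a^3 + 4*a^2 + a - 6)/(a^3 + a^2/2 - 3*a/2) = 2*(a^2 + 5*a + 6)/(a*(2*a + 3))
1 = 1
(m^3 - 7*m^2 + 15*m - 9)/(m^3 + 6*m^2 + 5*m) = (m^3 - 7*m^2 + 15*m - 9)/(m*(m^2 + 6*m + 5))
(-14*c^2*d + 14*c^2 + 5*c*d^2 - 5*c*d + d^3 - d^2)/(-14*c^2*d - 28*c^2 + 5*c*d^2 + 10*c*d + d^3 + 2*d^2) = (d - 1)/(d + 2)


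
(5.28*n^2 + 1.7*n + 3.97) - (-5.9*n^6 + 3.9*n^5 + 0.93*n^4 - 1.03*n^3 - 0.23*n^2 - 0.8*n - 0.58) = 5.9*n^6 - 3.9*n^5 - 0.93*n^4 + 1.03*n^3 + 5.51*n^2 + 2.5*n + 4.55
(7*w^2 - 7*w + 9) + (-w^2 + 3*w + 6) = 6*w^2 - 4*w + 15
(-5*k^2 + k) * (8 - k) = 5*k^3 - 41*k^2 + 8*k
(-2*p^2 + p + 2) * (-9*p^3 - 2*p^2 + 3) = 18*p^5 - 5*p^4 - 20*p^3 - 10*p^2 + 3*p + 6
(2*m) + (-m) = m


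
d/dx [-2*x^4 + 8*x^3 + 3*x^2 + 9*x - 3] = -8*x^3 + 24*x^2 + 6*x + 9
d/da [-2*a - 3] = -2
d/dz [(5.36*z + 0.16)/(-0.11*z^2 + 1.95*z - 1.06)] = (0.5896*z^2 + 0.0351999999999997*z - 5.9936)/(0.0121*z^4 - 0.429*z^3 + 4.0357*z^2 - 4.134*z + 1.1236)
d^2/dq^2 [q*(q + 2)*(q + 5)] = 6*q + 14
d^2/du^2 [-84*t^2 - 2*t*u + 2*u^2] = 4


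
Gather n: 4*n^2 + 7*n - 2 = 4*n^2 + 7*n - 2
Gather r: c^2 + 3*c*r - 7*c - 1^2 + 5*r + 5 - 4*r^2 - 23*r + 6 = c^2 - 7*c - 4*r^2 + r*(3*c - 18) + 10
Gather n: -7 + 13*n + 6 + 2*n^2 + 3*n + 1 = 2*n^2 + 16*n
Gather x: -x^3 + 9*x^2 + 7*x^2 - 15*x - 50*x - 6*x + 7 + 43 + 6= -x^3 + 16*x^2 - 71*x + 56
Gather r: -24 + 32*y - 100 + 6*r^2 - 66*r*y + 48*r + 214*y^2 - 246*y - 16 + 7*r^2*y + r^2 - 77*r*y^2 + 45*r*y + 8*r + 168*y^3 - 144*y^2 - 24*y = r^2*(7*y + 7) + r*(-77*y^2 - 21*y + 56) + 168*y^3 + 70*y^2 - 238*y - 140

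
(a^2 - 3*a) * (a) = a^3 - 3*a^2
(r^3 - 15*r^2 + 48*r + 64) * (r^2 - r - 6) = r^5 - 16*r^4 + 57*r^3 + 106*r^2 - 352*r - 384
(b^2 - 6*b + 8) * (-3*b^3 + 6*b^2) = -3*b^5 + 24*b^4 - 60*b^3 + 48*b^2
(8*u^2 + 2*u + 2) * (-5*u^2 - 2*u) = -40*u^4 - 26*u^3 - 14*u^2 - 4*u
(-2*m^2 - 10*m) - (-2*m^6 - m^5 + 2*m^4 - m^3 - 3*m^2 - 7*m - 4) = 2*m^6 + m^5 - 2*m^4 + m^3 + m^2 - 3*m + 4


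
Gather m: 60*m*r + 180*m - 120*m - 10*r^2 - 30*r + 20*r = m*(60*r + 60) - 10*r^2 - 10*r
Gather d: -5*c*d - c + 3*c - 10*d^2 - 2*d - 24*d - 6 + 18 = 2*c - 10*d^2 + d*(-5*c - 26) + 12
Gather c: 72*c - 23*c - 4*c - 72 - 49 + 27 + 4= 45*c - 90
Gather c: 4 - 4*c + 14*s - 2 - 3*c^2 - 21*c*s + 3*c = -3*c^2 + c*(-21*s - 1) + 14*s + 2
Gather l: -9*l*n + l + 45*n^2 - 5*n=l*(1 - 9*n) + 45*n^2 - 5*n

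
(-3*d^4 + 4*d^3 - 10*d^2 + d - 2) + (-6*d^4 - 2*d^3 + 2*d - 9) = -9*d^4 + 2*d^3 - 10*d^2 + 3*d - 11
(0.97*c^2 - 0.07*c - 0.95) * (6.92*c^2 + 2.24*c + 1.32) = 6.7124*c^4 + 1.6884*c^3 - 5.4504*c^2 - 2.2204*c - 1.254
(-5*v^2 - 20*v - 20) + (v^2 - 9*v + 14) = -4*v^2 - 29*v - 6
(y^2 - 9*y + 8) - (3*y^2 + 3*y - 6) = -2*y^2 - 12*y + 14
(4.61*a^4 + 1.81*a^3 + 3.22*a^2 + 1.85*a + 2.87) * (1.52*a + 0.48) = 7.0072*a^5 + 4.964*a^4 + 5.7632*a^3 + 4.3576*a^2 + 5.2504*a + 1.3776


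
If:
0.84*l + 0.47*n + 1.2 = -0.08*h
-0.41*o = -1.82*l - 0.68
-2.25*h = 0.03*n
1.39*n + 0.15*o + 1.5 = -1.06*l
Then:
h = -0.02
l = -2.37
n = 1.68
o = -8.85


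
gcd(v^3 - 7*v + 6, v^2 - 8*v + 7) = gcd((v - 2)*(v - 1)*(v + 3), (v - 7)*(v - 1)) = v - 1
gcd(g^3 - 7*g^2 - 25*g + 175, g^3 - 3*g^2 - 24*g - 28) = g - 7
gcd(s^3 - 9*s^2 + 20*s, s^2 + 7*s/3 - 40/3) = 1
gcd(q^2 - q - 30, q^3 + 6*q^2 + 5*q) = q + 5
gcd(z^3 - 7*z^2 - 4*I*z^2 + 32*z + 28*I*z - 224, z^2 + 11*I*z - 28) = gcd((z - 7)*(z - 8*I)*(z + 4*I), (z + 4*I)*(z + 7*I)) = z + 4*I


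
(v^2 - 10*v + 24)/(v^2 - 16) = (v - 6)/(v + 4)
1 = 1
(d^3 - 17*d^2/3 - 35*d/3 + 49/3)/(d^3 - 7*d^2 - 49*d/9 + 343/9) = 3*(d - 1)/(3*d - 7)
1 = 1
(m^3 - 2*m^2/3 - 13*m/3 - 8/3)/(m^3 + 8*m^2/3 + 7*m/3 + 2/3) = (3*m - 8)/(3*m + 2)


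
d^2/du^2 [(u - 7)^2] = 2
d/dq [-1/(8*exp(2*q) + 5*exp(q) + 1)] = (16*exp(q) + 5)*exp(q)/(8*exp(2*q) + 5*exp(q) + 1)^2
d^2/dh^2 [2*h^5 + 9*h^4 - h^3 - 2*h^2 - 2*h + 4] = 40*h^3 + 108*h^2 - 6*h - 4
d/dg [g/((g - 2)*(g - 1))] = (2 - g^2)/(g^4 - 6*g^3 + 13*g^2 - 12*g + 4)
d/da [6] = 0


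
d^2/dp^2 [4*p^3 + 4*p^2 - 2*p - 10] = 24*p + 8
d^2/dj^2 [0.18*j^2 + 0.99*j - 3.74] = 0.360000000000000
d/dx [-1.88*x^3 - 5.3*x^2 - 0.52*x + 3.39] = -5.64*x^2 - 10.6*x - 0.52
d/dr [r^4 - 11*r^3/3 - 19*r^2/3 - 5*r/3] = 4*r^3 - 11*r^2 - 38*r/3 - 5/3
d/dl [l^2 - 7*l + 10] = 2*l - 7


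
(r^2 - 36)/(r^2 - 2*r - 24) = (r + 6)/(r + 4)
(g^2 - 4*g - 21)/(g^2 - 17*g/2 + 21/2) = 2*(g + 3)/(2*g - 3)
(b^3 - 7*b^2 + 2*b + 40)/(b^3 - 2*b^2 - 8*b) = (b - 5)/b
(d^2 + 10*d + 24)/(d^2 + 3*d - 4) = (d + 6)/(d - 1)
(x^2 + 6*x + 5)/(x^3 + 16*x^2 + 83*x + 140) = (x + 1)/(x^2 + 11*x + 28)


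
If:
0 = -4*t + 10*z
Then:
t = 5*z/2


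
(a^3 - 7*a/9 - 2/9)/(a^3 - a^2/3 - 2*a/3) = (a + 1/3)/a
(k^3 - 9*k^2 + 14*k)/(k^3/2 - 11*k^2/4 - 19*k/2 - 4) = 4*k*(-k^2 + 9*k - 14)/(-2*k^3 + 11*k^2 + 38*k + 16)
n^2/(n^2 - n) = n/(n - 1)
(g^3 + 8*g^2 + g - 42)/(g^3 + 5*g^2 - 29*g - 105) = (g - 2)/(g - 5)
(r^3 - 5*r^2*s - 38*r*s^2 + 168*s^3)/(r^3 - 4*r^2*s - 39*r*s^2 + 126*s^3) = (r - 4*s)/(r - 3*s)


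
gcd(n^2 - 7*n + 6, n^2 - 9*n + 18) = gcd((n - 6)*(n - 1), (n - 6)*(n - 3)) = n - 6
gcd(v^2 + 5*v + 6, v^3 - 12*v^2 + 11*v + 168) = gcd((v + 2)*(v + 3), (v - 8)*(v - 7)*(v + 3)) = v + 3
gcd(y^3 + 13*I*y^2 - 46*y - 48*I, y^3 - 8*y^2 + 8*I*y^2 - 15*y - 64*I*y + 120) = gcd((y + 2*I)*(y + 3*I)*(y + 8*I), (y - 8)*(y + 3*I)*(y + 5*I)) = y + 3*I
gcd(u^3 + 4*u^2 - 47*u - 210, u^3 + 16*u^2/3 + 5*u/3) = u + 5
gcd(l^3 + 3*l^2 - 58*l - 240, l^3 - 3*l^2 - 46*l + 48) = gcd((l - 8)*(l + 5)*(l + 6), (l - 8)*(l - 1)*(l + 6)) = l^2 - 2*l - 48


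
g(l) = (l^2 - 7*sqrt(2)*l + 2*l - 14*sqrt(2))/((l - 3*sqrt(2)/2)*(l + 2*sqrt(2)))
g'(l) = (2*l - 7*sqrt(2) + 2)/((l - 3*sqrt(2)/2)*(l + 2*sqrt(2))) - (l^2 - 7*sqrt(2)*l + 2*l - 14*sqrt(2))/((l - 3*sqrt(2)/2)*(l + 2*sqrt(2))^2) - (l^2 - 7*sqrt(2)*l + 2*l - 14*sqrt(2))/((l - 3*sqrt(2)/2)^2*(l + 2*sqrt(2))) = (-4*l^2 + 15*sqrt(2)*l^2 - 24*l + 56*sqrt(2)*l + 4 + 84*sqrt(2))/(2*l^4 + 2*sqrt(2)*l^3 - 23*l^2 - 12*sqrt(2)*l + 72)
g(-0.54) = 2.50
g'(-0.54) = 1.32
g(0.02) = 3.33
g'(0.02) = 1.73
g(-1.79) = 0.60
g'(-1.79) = 2.40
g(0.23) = 3.73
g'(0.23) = 2.04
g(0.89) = 5.69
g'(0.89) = 4.43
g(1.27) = 8.09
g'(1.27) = 9.06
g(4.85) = -1.65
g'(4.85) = 0.91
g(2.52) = -15.64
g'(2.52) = 40.82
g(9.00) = -0.12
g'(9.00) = 0.15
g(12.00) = 0.20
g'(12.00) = 0.08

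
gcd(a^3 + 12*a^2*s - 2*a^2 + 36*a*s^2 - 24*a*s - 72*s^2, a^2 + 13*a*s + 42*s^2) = a + 6*s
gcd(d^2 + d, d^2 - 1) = d + 1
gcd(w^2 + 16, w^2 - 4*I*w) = w - 4*I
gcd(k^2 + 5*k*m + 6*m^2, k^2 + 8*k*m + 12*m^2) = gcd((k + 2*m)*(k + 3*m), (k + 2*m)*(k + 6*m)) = k + 2*m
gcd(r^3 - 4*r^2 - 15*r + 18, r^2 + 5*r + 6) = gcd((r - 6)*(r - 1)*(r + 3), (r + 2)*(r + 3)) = r + 3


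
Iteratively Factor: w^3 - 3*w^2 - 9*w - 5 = (w - 5)*(w^2 + 2*w + 1) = (w - 5)*(w + 1)*(w + 1)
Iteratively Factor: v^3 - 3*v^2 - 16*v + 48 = (v - 3)*(v^2 - 16) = (v - 3)*(v + 4)*(v - 4)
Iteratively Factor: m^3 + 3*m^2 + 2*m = (m + 2)*(m^2 + m) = m*(m + 2)*(m + 1)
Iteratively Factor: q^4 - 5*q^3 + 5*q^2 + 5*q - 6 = (q + 1)*(q^3 - 6*q^2 + 11*q - 6) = (q - 1)*(q + 1)*(q^2 - 5*q + 6) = (q - 3)*(q - 1)*(q + 1)*(q - 2)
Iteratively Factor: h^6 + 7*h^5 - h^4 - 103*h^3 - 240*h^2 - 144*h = (h - 4)*(h^5 + 11*h^4 + 43*h^3 + 69*h^2 + 36*h) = (h - 4)*(h + 3)*(h^4 + 8*h^3 + 19*h^2 + 12*h) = (h - 4)*(h + 1)*(h + 3)*(h^3 + 7*h^2 + 12*h) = (h - 4)*(h + 1)*(h + 3)^2*(h^2 + 4*h) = (h - 4)*(h + 1)*(h + 3)^2*(h + 4)*(h)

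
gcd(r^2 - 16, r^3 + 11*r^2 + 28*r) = r + 4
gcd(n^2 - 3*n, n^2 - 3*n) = n^2 - 3*n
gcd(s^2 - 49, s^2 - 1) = 1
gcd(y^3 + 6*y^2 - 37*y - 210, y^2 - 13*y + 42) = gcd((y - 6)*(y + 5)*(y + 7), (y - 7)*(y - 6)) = y - 6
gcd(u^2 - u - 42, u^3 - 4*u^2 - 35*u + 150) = u + 6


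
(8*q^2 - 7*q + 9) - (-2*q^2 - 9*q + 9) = 10*q^2 + 2*q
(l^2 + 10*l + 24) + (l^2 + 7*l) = 2*l^2 + 17*l + 24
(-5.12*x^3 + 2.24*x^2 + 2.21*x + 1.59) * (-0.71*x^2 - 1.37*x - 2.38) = 3.6352*x^5 + 5.424*x^4 + 7.5477*x^3 - 9.4878*x^2 - 7.4381*x - 3.7842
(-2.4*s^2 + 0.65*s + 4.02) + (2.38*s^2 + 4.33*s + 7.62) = -0.02*s^2 + 4.98*s + 11.64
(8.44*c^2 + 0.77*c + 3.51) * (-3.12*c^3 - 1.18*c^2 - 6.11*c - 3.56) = -26.3328*c^5 - 12.3616*c^4 - 63.4282*c^3 - 38.8929*c^2 - 24.1873*c - 12.4956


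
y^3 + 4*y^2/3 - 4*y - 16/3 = (y - 2)*(y + 4/3)*(y + 2)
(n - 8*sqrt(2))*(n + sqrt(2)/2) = n^2 - 15*sqrt(2)*n/2 - 8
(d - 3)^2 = d^2 - 6*d + 9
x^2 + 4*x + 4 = (x + 2)^2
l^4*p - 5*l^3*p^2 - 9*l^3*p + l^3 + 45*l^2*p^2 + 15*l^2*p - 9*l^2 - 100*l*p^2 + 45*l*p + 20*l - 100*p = (l - 5)*(l - 4)*(l - 5*p)*(l*p + 1)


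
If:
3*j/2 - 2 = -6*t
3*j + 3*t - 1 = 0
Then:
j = 0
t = 1/3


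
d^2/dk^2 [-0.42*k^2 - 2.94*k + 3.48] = -0.840000000000000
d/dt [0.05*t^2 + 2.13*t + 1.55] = 0.1*t + 2.13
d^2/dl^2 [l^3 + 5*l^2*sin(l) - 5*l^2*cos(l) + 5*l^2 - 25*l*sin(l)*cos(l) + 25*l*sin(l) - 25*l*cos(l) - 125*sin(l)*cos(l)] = 5*sqrt(2)*l^2*cos(l + pi/4) - 5*l*sin(l) + 50*l*sin(2*l) + 45*l*cos(l) + 6*l + 60*sin(l) + 250*sin(2*l) + 40*cos(l) - 50*cos(2*l) + 10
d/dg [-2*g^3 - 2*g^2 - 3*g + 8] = -6*g^2 - 4*g - 3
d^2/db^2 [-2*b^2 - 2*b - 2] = -4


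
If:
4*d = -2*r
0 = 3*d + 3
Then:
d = -1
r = 2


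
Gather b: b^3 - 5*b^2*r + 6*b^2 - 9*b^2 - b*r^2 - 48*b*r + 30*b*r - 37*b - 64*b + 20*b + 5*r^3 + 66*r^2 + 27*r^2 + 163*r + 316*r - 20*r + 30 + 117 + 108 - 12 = b^3 + b^2*(-5*r - 3) + b*(-r^2 - 18*r - 81) + 5*r^3 + 93*r^2 + 459*r + 243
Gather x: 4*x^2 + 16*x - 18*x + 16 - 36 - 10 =4*x^2 - 2*x - 30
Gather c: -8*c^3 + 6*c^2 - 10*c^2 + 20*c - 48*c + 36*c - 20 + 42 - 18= -8*c^3 - 4*c^2 + 8*c + 4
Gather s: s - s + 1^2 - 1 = 0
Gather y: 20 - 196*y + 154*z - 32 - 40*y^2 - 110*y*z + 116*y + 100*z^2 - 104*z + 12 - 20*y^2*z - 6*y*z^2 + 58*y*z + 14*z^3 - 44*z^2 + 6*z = y^2*(-20*z - 40) + y*(-6*z^2 - 52*z - 80) + 14*z^3 + 56*z^2 + 56*z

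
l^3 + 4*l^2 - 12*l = l*(l - 2)*(l + 6)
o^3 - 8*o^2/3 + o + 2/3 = (o - 2)*(o - 1)*(o + 1/3)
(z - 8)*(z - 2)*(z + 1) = z^3 - 9*z^2 + 6*z + 16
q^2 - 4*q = q*(q - 4)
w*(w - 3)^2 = w^3 - 6*w^2 + 9*w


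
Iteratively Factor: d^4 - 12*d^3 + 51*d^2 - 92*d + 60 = (d - 2)*(d^3 - 10*d^2 + 31*d - 30) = (d - 5)*(d - 2)*(d^2 - 5*d + 6) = (d - 5)*(d - 3)*(d - 2)*(d - 2)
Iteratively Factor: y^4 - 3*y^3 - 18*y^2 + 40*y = (y - 5)*(y^3 + 2*y^2 - 8*y) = (y - 5)*(y + 4)*(y^2 - 2*y) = (y - 5)*(y - 2)*(y + 4)*(y)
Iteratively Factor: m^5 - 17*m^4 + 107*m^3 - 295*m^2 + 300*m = (m - 5)*(m^4 - 12*m^3 + 47*m^2 - 60*m) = (m - 5)*(m - 3)*(m^3 - 9*m^2 + 20*m) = m*(m - 5)*(m - 3)*(m^2 - 9*m + 20) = m*(m - 5)^2*(m - 3)*(m - 4)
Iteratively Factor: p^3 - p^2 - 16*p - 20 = (p + 2)*(p^2 - 3*p - 10) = (p - 5)*(p + 2)*(p + 2)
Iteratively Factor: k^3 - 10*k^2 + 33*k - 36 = (k - 3)*(k^2 - 7*k + 12) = (k - 3)^2*(k - 4)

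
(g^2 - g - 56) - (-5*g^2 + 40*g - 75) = 6*g^2 - 41*g + 19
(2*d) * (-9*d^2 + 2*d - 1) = -18*d^3 + 4*d^2 - 2*d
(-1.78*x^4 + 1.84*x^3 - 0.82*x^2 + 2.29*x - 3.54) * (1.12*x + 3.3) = -1.9936*x^5 - 3.8132*x^4 + 5.1536*x^3 - 0.141199999999999*x^2 + 3.5922*x - 11.682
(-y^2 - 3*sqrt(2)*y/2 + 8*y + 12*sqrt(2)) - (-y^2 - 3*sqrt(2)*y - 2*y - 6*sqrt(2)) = 3*sqrt(2)*y/2 + 10*y + 18*sqrt(2)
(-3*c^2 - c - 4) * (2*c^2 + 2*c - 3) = -6*c^4 - 8*c^3 - c^2 - 5*c + 12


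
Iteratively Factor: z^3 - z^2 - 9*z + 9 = (z - 1)*(z^2 - 9) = (z - 1)*(z + 3)*(z - 3)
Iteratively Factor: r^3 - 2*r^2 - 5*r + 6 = (r + 2)*(r^2 - 4*r + 3) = (r - 3)*(r + 2)*(r - 1)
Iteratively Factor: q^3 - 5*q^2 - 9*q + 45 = (q - 3)*(q^2 - 2*q - 15) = (q - 3)*(q + 3)*(q - 5)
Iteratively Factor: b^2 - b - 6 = (b + 2)*(b - 3)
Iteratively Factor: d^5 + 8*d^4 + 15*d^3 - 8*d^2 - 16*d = (d)*(d^4 + 8*d^3 + 15*d^2 - 8*d - 16) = d*(d - 1)*(d^3 + 9*d^2 + 24*d + 16) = d*(d - 1)*(d + 4)*(d^2 + 5*d + 4) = d*(d - 1)*(d + 1)*(d + 4)*(d + 4)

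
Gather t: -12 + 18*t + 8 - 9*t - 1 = 9*t - 5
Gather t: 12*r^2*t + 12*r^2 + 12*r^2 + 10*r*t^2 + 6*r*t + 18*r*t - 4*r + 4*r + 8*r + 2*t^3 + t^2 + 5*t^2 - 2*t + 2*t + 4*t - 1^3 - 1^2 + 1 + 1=24*r^2 + 8*r + 2*t^3 + t^2*(10*r + 6) + t*(12*r^2 + 24*r + 4)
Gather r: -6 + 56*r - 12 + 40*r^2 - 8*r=40*r^2 + 48*r - 18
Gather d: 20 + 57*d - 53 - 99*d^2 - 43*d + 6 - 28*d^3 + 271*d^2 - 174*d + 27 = -28*d^3 + 172*d^2 - 160*d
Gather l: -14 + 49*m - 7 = 49*m - 21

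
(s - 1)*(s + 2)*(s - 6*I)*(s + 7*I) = s^4 + s^3 + I*s^3 + 40*s^2 + I*s^2 + 42*s - 2*I*s - 84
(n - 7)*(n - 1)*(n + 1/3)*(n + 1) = n^4 - 20*n^3/3 - 10*n^2/3 + 20*n/3 + 7/3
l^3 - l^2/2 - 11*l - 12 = (l - 4)*(l + 3/2)*(l + 2)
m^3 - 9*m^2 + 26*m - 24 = (m - 4)*(m - 3)*(m - 2)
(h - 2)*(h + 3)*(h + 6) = h^3 + 7*h^2 - 36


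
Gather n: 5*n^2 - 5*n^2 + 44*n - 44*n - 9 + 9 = 0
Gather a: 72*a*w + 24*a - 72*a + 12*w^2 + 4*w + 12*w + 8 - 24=a*(72*w - 48) + 12*w^2 + 16*w - 16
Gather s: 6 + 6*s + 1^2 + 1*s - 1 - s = 6*s + 6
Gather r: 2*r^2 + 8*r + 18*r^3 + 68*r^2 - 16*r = 18*r^3 + 70*r^2 - 8*r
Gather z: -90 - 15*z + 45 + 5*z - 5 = -10*z - 50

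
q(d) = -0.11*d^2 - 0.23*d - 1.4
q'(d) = -0.22*d - 0.23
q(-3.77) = -2.10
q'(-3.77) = 0.60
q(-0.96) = -1.28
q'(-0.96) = -0.02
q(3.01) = -3.09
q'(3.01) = -0.89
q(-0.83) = -1.28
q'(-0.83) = -0.05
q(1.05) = -1.76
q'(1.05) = -0.46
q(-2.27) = -1.44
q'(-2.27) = 0.27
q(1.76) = -2.15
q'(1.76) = -0.62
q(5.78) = -6.40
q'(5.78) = -1.50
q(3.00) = -3.08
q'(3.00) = -0.89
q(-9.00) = -8.24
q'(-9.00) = 1.75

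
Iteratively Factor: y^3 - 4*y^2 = (y - 4)*(y^2) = y*(y - 4)*(y)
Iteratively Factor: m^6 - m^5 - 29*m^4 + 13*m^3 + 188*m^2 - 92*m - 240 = (m + 1)*(m^5 - 2*m^4 - 27*m^3 + 40*m^2 + 148*m - 240) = (m - 2)*(m + 1)*(m^4 - 27*m^2 - 14*m + 120) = (m - 2)*(m + 1)*(m + 3)*(m^3 - 3*m^2 - 18*m + 40) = (m - 2)*(m + 1)*(m + 3)*(m + 4)*(m^2 - 7*m + 10) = (m - 2)^2*(m + 1)*(m + 3)*(m + 4)*(m - 5)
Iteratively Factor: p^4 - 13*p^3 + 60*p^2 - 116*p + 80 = (p - 5)*(p^3 - 8*p^2 + 20*p - 16) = (p - 5)*(p - 4)*(p^2 - 4*p + 4) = (p - 5)*(p - 4)*(p - 2)*(p - 2)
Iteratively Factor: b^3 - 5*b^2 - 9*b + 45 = (b - 5)*(b^2 - 9) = (b - 5)*(b - 3)*(b + 3)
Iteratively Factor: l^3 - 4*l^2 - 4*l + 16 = (l - 2)*(l^2 - 2*l - 8) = (l - 4)*(l - 2)*(l + 2)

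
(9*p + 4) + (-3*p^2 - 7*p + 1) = -3*p^2 + 2*p + 5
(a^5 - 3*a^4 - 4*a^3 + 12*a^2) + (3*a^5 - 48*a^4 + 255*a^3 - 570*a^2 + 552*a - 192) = 4*a^5 - 51*a^4 + 251*a^3 - 558*a^2 + 552*a - 192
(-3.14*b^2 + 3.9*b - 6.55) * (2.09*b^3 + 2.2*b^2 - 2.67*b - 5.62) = -6.5626*b^5 + 1.243*b^4 + 3.2743*b^3 - 7.1762*b^2 - 4.4295*b + 36.811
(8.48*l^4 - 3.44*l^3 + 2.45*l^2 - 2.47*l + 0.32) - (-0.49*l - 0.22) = 8.48*l^4 - 3.44*l^3 + 2.45*l^2 - 1.98*l + 0.54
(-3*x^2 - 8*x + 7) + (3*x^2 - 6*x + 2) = 9 - 14*x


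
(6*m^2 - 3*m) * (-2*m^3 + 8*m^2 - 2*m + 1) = -12*m^5 + 54*m^4 - 36*m^3 + 12*m^2 - 3*m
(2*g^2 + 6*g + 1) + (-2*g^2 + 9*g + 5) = 15*g + 6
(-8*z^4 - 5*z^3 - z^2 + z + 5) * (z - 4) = -8*z^5 + 27*z^4 + 19*z^3 + 5*z^2 + z - 20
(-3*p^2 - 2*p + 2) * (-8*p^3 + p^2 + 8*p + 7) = 24*p^5 + 13*p^4 - 42*p^3 - 35*p^2 + 2*p + 14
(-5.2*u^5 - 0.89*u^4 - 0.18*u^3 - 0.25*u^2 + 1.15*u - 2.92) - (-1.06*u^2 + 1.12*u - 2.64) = -5.2*u^5 - 0.89*u^4 - 0.18*u^3 + 0.81*u^2 + 0.0299999999999998*u - 0.28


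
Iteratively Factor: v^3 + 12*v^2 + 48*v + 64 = (v + 4)*(v^2 + 8*v + 16) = (v + 4)^2*(v + 4)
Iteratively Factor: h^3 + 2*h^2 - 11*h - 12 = (h - 3)*(h^2 + 5*h + 4) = (h - 3)*(h + 1)*(h + 4)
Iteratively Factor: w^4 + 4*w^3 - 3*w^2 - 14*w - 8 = (w + 4)*(w^3 - 3*w - 2) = (w + 1)*(w + 4)*(w^2 - w - 2) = (w - 2)*(w + 1)*(w + 4)*(w + 1)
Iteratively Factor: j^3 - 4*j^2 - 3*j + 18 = (j - 3)*(j^2 - j - 6) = (j - 3)*(j + 2)*(j - 3)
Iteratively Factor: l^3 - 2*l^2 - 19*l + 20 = (l + 4)*(l^2 - 6*l + 5) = (l - 5)*(l + 4)*(l - 1)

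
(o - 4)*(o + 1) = o^2 - 3*o - 4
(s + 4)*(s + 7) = s^2 + 11*s + 28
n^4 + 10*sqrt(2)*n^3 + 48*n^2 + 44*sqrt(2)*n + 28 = (n + sqrt(2))^3*(n + 7*sqrt(2))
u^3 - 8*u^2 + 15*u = u*(u - 5)*(u - 3)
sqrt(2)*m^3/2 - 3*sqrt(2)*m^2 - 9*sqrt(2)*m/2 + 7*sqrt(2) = (m - 7)*(m - 1)*(sqrt(2)*m/2 + sqrt(2))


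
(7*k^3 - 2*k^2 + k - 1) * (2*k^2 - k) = 14*k^5 - 11*k^4 + 4*k^3 - 3*k^2 + k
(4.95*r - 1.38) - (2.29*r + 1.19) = 2.66*r - 2.57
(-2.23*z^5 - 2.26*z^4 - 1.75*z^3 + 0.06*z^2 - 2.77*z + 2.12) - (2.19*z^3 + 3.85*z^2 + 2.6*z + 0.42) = -2.23*z^5 - 2.26*z^4 - 3.94*z^3 - 3.79*z^2 - 5.37*z + 1.7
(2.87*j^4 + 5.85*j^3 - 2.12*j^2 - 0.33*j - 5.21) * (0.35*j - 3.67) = 1.0045*j^5 - 8.4854*j^4 - 22.2115*j^3 + 7.6649*j^2 - 0.6124*j + 19.1207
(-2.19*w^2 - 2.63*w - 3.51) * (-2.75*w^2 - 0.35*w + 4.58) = 6.0225*w^4 + 7.999*w^3 + 0.542799999999999*w^2 - 10.8169*w - 16.0758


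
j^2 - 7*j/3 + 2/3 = (j - 2)*(j - 1/3)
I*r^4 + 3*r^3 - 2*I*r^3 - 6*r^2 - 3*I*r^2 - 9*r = r*(r - 3)*(r - 3*I)*(I*r + I)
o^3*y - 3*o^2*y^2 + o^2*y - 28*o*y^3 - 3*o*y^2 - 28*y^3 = (o - 7*y)*(o + 4*y)*(o*y + y)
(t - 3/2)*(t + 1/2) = t^2 - t - 3/4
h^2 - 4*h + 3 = (h - 3)*(h - 1)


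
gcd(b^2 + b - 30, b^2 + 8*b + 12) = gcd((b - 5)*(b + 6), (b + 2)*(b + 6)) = b + 6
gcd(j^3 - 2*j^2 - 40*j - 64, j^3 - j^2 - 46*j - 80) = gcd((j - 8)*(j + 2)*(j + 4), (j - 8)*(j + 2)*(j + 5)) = j^2 - 6*j - 16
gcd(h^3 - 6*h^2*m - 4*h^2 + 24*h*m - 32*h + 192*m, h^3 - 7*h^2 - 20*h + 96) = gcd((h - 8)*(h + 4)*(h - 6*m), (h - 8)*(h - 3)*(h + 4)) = h^2 - 4*h - 32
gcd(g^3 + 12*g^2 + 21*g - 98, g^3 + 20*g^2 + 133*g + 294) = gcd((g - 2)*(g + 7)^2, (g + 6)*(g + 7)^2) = g^2 + 14*g + 49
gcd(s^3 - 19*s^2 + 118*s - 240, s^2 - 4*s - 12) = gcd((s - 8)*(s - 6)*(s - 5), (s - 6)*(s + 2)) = s - 6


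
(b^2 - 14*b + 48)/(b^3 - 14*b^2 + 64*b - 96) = (b - 8)/(b^2 - 8*b + 16)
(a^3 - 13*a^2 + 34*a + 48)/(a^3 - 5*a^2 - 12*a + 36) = (a^2 - 7*a - 8)/(a^2 + a - 6)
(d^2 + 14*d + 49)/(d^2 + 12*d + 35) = (d + 7)/(d + 5)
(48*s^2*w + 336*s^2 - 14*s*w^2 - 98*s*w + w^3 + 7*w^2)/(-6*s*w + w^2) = -8*s - 56*s/w + w + 7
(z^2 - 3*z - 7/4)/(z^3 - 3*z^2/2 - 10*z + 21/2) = (z + 1/2)/(z^2 + 2*z - 3)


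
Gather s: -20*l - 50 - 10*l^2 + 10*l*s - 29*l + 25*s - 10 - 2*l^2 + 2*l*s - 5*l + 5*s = -12*l^2 - 54*l + s*(12*l + 30) - 60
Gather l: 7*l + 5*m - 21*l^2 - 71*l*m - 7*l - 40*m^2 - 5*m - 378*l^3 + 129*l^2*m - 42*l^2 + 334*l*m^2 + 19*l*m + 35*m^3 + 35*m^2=-378*l^3 + l^2*(129*m - 63) + l*(334*m^2 - 52*m) + 35*m^3 - 5*m^2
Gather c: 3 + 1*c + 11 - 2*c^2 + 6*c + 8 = -2*c^2 + 7*c + 22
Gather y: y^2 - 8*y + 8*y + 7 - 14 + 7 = y^2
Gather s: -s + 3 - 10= -s - 7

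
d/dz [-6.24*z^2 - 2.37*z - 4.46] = -12.48*z - 2.37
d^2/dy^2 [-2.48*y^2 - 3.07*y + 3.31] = -4.96000000000000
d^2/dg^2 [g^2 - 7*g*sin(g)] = 7*g*sin(g) - 14*cos(g) + 2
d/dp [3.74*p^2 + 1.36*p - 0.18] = 7.48*p + 1.36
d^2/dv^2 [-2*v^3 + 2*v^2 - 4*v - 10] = 4 - 12*v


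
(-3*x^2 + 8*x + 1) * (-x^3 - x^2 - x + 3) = 3*x^5 - 5*x^4 - 6*x^3 - 18*x^2 + 23*x + 3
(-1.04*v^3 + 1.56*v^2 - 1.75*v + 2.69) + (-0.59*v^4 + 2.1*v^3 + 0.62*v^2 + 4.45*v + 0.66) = -0.59*v^4 + 1.06*v^3 + 2.18*v^2 + 2.7*v + 3.35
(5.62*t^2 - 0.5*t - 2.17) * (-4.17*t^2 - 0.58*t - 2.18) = -23.4354*t^4 - 1.1746*t^3 - 2.9127*t^2 + 2.3486*t + 4.7306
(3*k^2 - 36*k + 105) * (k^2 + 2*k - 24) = 3*k^4 - 30*k^3 - 39*k^2 + 1074*k - 2520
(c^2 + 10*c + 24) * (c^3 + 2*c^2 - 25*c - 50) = c^5 + 12*c^4 + 19*c^3 - 252*c^2 - 1100*c - 1200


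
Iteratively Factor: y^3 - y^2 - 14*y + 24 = (y - 2)*(y^2 + y - 12) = (y - 3)*(y - 2)*(y + 4)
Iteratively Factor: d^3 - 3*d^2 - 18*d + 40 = (d - 2)*(d^2 - d - 20) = (d - 2)*(d + 4)*(d - 5)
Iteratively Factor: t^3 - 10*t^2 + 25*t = (t - 5)*(t^2 - 5*t) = t*(t - 5)*(t - 5)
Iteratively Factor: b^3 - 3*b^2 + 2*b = (b - 2)*(b^2 - b) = b*(b - 2)*(b - 1)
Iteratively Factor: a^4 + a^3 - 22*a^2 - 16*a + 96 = (a - 4)*(a^3 + 5*a^2 - 2*a - 24) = (a - 4)*(a + 4)*(a^2 + a - 6) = (a - 4)*(a - 2)*(a + 4)*(a + 3)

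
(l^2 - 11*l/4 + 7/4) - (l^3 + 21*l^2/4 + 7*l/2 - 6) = -l^3 - 17*l^2/4 - 25*l/4 + 31/4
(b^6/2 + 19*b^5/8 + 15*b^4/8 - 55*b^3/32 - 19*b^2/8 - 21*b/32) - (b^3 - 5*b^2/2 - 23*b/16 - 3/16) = b^6/2 + 19*b^5/8 + 15*b^4/8 - 87*b^3/32 + b^2/8 + 25*b/32 + 3/16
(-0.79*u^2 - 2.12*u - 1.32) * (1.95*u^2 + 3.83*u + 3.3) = -1.5405*u^4 - 7.1597*u^3 - 13.3006*u^2 - 12.0516*u - 4.356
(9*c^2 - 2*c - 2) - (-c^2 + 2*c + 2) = 10*c^2 - 4*c - 4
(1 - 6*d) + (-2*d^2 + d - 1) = -2*d^2 - 5*d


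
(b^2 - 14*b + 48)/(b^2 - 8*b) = (b - 6)/b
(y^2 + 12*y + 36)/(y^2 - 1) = (y^2 + 12*y + 36)/(y^2 - 1)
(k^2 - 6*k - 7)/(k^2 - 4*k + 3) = (k^2 - 6*k - 7)/(k^2 - 4*k + 3)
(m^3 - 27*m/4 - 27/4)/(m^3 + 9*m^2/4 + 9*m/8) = 2*(2*m^2 - 3*m - 9)/(m*(4*m + 3))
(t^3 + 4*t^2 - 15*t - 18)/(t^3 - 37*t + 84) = (t^2 + 7*t + 6)/(t^2 + 3*t - 28)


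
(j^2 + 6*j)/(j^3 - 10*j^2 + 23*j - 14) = j*(j + 6)/(j^3 - 10*j^2 + 23*j - 14)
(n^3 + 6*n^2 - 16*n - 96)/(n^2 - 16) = n + 6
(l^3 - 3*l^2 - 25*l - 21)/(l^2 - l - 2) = (l^2 - 4*l - 21)/(l - 2)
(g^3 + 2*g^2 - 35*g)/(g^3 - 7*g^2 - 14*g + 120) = g*(g + 7)/(g^2 - 2*g - 24)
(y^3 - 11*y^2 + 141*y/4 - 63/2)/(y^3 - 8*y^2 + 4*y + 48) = (y^2 - 5*y + 21/4)/(y^2 - 2*y - 8)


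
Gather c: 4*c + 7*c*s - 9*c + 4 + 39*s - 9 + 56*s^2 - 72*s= c*(7*s - 5) + 56*s^2 - 33*s - 5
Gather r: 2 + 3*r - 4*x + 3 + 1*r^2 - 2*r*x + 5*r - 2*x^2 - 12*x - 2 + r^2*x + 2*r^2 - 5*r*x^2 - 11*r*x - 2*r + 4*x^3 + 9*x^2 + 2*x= r^2*(x + 3) + r*(-5*x^2 - 13*x + 6) + 4*x^3 + 7*x^2 - 14*x + 3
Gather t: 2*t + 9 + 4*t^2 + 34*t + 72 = 4*t^2 + 36*t + 81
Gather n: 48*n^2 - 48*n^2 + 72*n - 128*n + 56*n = 0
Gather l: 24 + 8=32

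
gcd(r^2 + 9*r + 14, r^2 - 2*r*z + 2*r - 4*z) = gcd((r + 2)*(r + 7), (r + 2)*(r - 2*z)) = r + 2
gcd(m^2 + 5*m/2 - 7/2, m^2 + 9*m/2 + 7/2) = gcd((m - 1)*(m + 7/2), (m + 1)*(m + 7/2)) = m + 7/2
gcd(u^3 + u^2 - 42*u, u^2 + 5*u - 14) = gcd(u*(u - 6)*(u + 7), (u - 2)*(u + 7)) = u + 7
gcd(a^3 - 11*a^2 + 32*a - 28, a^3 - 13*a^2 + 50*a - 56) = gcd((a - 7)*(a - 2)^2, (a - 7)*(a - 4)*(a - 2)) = a^2 - 9*a + 14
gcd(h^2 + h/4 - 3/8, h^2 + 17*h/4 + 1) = 1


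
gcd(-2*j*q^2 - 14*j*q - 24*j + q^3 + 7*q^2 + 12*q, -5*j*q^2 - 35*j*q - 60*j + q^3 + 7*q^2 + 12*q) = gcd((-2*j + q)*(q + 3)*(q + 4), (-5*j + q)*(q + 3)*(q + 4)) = q^2 + 7*q + 12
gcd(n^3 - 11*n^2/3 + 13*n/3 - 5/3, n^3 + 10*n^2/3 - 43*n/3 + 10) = n^2 - 8*n/3 + 5/3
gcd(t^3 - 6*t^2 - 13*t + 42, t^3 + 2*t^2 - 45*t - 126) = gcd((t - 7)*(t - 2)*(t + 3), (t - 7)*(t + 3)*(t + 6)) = t^2 - 4*t - 21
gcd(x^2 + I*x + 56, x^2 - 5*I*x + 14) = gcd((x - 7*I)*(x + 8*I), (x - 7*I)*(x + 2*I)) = x - 7*I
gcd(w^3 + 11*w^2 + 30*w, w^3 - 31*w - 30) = w + 5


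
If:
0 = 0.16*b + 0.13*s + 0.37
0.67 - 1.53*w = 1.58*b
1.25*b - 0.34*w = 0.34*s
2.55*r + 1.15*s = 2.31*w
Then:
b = -0.41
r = 1.83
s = -2.35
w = 0.86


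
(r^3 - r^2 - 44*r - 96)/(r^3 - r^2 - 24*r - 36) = (r^2 - 4*r - 32)/(r^2 - 4*r - 12)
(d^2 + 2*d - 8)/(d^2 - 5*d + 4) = (d^2 + 2*d - 8)/(d^2 - 5*d + 4)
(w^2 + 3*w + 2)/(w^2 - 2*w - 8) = (w + 1)/(w - 4)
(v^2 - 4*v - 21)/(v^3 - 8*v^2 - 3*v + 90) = (v - 7)/(v^2 - 11*v + 30)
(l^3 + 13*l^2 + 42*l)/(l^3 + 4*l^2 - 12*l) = (l + 7)/(l - 2)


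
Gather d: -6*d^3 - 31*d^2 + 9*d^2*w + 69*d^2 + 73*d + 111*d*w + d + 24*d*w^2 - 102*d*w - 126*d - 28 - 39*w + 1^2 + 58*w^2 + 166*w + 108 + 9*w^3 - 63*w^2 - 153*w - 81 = -6*d^3 + d^2*(9*w + 38) + d*(24*w^2 + 9*w - 52) + 9*w^3 - 5*w^2 - 26*w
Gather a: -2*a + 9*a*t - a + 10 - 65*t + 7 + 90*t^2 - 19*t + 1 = a*(9*t - 3) + 90*t^2 - 84*t + 18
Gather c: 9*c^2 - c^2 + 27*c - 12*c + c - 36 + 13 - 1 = 8*c^2 + 16*c - 24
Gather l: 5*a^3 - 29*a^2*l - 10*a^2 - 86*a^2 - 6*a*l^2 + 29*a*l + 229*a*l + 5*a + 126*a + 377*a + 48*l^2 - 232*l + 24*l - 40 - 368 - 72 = 5*a^3 - 96*a^2 + 508*a + l^2*(48 - 6*a) + l*(-29*a^2 + 258*a - 208) - 480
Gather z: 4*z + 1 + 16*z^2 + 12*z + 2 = 16*z^2 + 16*z + 3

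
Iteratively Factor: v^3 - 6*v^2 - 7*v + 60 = (v + 3)*(v^2 - 9*v + 20) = (v - 5)*(v + 3)*(v - 4)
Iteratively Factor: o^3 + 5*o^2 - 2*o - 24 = (o + 4)*(o^2 + o - 6) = (o + 3)*(o + 4)*(o - 2)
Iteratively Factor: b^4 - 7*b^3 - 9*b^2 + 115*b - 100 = (b - 5)*(b^3 - 2*b^2 - 19*b + 20) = (b - 5)*(b + 4)*(b^2 - 6*b + 5) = (b - 5)^2*(b + 4)*(b - 1)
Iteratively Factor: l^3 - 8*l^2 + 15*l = (l - 3)*(l^2 - 5*l) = (l - 5)*(l - 3)*(l)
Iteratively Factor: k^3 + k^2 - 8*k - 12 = (k + 2)*(k^2 - k - 6) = (k + 2)^2*(k - 3)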